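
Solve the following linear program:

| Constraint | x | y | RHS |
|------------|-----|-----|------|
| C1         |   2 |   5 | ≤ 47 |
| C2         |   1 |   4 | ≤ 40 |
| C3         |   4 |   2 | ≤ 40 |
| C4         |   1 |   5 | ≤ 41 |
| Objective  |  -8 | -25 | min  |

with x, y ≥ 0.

Evaluate the objective at each vertex of the feasible region:
  z(0, 0) = 0
  z(10, 0) = -80
  z(6.625, 6.75) = -221.8
  z(6, 7) = -223  ←
  z(0, 8.2) = -205
The minimum is at x = 6, y = 7.

x = 6, y = 7, z = -223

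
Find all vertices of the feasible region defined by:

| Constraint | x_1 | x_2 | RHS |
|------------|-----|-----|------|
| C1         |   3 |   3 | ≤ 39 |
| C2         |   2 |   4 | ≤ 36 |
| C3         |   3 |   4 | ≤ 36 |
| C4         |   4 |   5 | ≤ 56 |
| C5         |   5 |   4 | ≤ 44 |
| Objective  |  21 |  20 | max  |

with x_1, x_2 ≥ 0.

(0, 0), (8.8, 0), (4, 6), (0, 9)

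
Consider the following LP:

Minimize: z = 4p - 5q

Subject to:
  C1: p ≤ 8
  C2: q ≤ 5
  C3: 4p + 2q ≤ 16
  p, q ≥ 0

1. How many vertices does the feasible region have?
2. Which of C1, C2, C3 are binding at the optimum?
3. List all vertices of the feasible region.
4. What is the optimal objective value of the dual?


1. 4
2. C2
3. (0, 0), (4, 0), (1.5, 5), (0, 5)
4. -25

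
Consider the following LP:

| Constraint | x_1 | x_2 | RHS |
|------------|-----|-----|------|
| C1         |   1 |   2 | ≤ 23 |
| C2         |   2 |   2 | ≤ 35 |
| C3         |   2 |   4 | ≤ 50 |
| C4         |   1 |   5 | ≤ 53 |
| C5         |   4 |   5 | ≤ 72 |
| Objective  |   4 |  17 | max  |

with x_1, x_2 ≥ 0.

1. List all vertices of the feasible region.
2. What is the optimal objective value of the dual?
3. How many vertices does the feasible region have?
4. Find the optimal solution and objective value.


1. (0, 0), (17.5, 0), (15.5, 2), (9.667, 6.667), (3, 10), (0, 10.6)
2. 182
3. 6
4. x_1 = 3, x_2 = 10, z = 182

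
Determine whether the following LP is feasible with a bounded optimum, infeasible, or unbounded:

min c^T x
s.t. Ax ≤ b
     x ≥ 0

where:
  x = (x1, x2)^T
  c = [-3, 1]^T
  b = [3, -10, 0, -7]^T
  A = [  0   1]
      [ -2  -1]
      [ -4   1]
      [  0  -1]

Infeasible (no feasible solution exists)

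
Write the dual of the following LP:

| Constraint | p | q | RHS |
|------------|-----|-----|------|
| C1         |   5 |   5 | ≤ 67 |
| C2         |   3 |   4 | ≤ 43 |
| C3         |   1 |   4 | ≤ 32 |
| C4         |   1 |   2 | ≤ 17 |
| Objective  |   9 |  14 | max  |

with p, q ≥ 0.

Primal max cᵀx s.t. Ax ≤ b, x ≥ 0  →  Dual min bᵀy s.t. Aᵀy ≥ c, y ≥ 0.

Minimize: z = 67y1 + 43y2 + 32y3 + 17y4

Subject to:
  5y1 + 3y2 + y3 + y4 ≥ 9
  5y1 + 4y2 + 4y3 + 2y4 ≥ 14
  y1, y2, y3, y4 ≥ 0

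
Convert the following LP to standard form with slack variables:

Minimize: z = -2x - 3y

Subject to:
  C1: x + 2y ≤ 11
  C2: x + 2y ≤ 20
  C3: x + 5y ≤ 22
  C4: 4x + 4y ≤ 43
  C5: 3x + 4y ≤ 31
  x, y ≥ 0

min z = -2x - 3y

s.t.
  x + 2y + s1 = 11
  x + 2y + s2 = 20
  x + 5y + s3 = 22
  4x + 4y + s4 = 43
  3x + 4y + s5 = 31
  x, y, s1, s2, s3, s4, s5 ≥ 0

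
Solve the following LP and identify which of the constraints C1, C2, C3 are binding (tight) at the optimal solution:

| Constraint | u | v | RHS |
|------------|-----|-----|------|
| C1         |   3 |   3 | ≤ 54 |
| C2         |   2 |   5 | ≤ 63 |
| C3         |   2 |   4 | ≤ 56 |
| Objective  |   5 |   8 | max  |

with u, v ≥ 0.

At u = 9, v = 9, compute slack b - a·x for each constraint:
  C1: 54 − 54 = 0  (binding)
  C2: 63 − 63 = 0  (binding)
  C3: 56 − 54 = 2  (slack)

Optimal: u = 9, v = 9
Binding: C1, C2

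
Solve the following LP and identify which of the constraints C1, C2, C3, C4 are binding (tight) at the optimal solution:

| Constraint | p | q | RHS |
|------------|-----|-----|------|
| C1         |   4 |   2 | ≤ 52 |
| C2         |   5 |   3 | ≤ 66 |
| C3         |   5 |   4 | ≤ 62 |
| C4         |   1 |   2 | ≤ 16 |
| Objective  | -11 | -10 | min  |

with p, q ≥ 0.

At p = 10, q = 3, compute slack b - a·x for each constraint:
  C1: 52 − 46 = 6  (slack)
  C2: 66 − 59 = 7  (slack)
  C3: 62 − 62 = 0  (binding)
  C4: 16 − 16 = 0  (binding)

Optimal: p = 10, q = 3
Binding: C3, C4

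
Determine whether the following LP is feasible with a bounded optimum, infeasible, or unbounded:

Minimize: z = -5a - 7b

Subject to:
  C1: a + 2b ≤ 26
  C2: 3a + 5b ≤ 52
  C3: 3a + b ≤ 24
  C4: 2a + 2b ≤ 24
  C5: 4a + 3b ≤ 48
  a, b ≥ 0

Feasible with a bounded optimal solution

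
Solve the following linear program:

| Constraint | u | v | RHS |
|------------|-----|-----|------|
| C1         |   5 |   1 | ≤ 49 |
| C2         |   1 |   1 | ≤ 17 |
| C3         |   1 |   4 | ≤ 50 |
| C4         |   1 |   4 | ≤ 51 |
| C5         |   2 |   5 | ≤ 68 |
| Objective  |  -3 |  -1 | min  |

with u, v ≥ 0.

Evaluate the objective at each vertex of the feasible region:
  z(0, 0) = 0
  z(9.8, 0) = -29.4
  z(8, 9) = -33  ←
  z(6, 11) = -29
  z(0, 12.5) = -12.5
The minimum is at u = 8, v = 9.

u = 8, v = 9, z = -33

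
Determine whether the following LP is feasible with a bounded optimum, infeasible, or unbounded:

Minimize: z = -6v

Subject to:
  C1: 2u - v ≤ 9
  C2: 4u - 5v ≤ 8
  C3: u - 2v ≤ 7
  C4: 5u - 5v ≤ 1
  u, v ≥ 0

Unbounded (objective can decrease without bound)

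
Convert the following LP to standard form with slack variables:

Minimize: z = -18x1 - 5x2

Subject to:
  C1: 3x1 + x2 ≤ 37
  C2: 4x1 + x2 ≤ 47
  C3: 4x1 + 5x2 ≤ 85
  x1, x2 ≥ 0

min z = -18x1 - 5x2

s.t.
  3x1 + x2 + s1 = 37
  4x1 + x2 + s2 = 47
  4x1 + 5x2 + s3 = 85
  x1, x2, s1, s2, s3 ≥ 0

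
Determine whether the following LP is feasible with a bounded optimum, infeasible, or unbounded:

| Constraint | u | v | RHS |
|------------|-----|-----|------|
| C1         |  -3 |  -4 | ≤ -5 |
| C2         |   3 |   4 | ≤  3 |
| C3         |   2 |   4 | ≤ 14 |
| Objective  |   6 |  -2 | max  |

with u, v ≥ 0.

Infeasible (no feasible solution exists)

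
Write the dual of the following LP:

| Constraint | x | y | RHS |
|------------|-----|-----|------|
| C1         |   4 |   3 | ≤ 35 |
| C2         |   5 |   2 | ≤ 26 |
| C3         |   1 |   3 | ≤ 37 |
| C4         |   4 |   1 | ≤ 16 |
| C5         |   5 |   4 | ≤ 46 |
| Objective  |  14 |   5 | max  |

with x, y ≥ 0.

Primal max cᵀx s.t. Ax ≤ b, x ≥ 0  →  Dual min bᵀy s.t. Aᵀy ≥ c, y ≥ 0.

Minimize: z = 35y1 + 26y2 + 37y3 + 16y4 + 46y5

Subject to:
  4y1 + 5y2 + y3 + 4y4 + 5y5 ≥ 14
  3y1 + 2y2 + 3y3 + y4 + 4y5 ≥ 5
  y1, y2, y3, y4, y5 ≥ 0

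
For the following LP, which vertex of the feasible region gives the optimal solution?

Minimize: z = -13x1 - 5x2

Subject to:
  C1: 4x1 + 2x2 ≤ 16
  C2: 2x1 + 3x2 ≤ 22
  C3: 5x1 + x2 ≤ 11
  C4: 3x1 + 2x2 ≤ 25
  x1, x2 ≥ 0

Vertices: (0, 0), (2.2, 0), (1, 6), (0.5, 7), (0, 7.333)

Evaluate the objective at each vertex of the feasible region:
  z(0, 0) = 0
  z(2.2, 0) = -28.6
  z(1, 6) = -43  ←
  z(0.5, 7) = -41.5
  z(0, 7.333) = -36.67
The minimum is at x1 = 1, x2 = 6.

(1, 6)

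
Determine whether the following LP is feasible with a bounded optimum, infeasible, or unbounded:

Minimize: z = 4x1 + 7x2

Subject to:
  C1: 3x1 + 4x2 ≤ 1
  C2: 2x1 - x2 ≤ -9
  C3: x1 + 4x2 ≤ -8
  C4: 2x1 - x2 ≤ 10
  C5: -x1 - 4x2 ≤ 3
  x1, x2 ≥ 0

Infeasible (no feasible solution exists)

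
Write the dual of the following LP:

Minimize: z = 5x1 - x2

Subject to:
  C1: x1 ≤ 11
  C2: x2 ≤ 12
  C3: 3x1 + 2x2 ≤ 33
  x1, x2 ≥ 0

Primal min cᵀx s.t. Ax ≤ b, x ≥ 0  →  Dual max −bᵀy s.t. Aᵀy ≥ −c, y ≥ 0.

Maximize: z = -11y1 - 12y2 - 33y3

Subject to:
  y1 + 3y3 ≥ -5
  y2 + 2y3 ≥ 1
  y1, y2, y3 ≥ 0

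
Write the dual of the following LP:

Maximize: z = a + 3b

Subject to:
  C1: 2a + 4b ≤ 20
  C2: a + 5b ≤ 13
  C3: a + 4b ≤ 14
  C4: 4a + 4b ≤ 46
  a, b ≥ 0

Primal max cᵀx s.t. Ax ≤ b, x ≥ 0  →  Dual min bᵀy s.t. Aᵀy ≥ c, y ≥ 0.

Minimize: z = 20y1 + 13y2 + 14y3 + 46y4

Subject to:
  2y1 + y2 + y3 + 4y4 ≥ 1
  4y1 + 5y2 + 4y3 + 4y4 ≥ 3
  y1, y2, y3, y4 ≥ 0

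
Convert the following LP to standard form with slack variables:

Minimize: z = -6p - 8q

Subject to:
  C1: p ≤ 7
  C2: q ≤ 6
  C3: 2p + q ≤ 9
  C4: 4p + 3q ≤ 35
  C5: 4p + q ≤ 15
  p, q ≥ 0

min z = -6p - 8q

s.t.
  p + s1 = 7
  q + s2 = 6
  2p + q + s3 = 9
  4p + 3q + s4 = 35
  4p + q + s5 = 15
  p, q, s1, s2, s3, s4, s5 ≥ 0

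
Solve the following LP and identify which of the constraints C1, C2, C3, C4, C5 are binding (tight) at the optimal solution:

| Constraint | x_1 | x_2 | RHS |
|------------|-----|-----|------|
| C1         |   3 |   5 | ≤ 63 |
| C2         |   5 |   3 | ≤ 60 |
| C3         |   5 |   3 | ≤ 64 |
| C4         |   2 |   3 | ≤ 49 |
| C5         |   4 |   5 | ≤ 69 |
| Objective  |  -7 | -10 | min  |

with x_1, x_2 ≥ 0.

At x_1 = 6, x_2 = 9, compute slack b - a·x for each constraint:
  C1: 63 − 63 = 0  (binding)
  C2: 60 − 57 = 3  (slack)
  C3: 64 − 57 = 7  (slack)
  C4: 49 − 39 = 10  (slack)
  C5: 69 − 69 = 0  (binding)

Optimal: x_1 = 6, x_2 = 9
Binding: C1, C5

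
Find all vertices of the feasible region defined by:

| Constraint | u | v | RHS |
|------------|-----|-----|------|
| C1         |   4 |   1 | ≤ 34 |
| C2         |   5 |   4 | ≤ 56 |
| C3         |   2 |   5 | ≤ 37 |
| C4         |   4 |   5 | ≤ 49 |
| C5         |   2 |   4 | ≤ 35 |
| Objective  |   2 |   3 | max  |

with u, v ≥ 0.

(0, 0), (8.5, 0), (7.562, 3.75), (6, 5), (0, 7.4)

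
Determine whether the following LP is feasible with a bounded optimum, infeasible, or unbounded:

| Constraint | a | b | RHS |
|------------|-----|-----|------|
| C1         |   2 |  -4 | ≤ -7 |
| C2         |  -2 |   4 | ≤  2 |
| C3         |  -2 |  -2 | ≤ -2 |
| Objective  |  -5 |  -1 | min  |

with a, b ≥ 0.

Infeasible (no feasible solution exists)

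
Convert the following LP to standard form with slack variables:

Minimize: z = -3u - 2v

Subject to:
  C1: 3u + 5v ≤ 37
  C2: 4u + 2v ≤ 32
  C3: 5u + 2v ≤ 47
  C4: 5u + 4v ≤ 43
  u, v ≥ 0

min z = -3u - 2v

s.t.
  3u + 5v + s1 = 37
  4u + 2v + s2 = 32
  5u + 2v + s3 = 47
  5u + 4v + s4 = 43
  u, v, s1, s2, s3, s4 ≥ 0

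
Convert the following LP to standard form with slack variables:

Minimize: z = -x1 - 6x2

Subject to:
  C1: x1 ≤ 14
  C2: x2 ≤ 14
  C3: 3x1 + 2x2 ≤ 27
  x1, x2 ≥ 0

min z = -x1 - 6x2

s.t.
  x1 + s1 = 14
  x2 + s2 = 14
  3x1 + 2x2 + s3 = 27
  x1, x2, s1, s2, s3 ≥ 0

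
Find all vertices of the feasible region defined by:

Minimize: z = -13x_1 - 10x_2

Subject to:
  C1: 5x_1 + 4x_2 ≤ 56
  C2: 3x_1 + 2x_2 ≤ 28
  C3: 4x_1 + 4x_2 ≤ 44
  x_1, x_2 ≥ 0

(0, 0), (9.333, 0), (6, 5), (0, 11)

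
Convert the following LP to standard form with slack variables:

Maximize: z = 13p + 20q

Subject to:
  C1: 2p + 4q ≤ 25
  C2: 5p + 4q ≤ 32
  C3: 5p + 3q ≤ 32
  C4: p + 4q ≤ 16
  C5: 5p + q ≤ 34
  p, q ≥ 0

max z = 13p + 20q

s.t.
  2p + 4q + s1 = 25
  5p + 4q + s2 = 32
  5p + 3q + s3 = 32
  p + 4q + s4 = 16
  5p + q + s5 = 34
  p, q, s1, s2, s3, s4, s5 ≥ 0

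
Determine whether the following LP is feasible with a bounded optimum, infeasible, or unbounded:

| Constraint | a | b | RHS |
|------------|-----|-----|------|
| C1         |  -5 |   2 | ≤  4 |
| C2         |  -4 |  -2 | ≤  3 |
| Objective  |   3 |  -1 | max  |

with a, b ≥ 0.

Unbounded (objective can increase without bound)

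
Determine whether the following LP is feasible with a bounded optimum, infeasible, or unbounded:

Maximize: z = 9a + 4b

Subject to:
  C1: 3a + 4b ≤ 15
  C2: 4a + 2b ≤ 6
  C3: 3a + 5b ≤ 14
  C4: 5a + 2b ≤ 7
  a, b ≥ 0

Feasible with a bounded optimal solution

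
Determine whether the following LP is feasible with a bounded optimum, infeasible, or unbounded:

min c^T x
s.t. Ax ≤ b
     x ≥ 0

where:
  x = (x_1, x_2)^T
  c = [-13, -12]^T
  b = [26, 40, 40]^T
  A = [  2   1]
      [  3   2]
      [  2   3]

Feasible with a bounded optimal solution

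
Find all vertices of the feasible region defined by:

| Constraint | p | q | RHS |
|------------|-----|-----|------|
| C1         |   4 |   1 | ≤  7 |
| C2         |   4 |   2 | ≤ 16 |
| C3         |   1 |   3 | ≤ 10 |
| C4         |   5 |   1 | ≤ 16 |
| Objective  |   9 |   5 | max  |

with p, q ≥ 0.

(0, 0), (1.75, 0), (1, 3), (0, 3.333)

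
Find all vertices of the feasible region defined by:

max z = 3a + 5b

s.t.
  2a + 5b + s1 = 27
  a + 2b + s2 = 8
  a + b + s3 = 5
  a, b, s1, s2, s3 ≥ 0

(0, 0), (5, 0), (2, 3), (0, 4)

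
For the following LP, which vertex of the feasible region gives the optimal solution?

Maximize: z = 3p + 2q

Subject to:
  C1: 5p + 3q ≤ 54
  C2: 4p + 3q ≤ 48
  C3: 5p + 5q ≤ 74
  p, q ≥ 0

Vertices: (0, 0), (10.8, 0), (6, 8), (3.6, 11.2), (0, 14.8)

Evaluate the objective at each vertex of the feasible region:
  z(0, 0) = 0
  z(10.8, 0) = 32.4
  z(6, 8) = 34  ←
  z(3.6, 11.2) = 33.2
  z(0, 14.8) = 29.6
The maximum is at p = 6, q = 8.

(6, 8)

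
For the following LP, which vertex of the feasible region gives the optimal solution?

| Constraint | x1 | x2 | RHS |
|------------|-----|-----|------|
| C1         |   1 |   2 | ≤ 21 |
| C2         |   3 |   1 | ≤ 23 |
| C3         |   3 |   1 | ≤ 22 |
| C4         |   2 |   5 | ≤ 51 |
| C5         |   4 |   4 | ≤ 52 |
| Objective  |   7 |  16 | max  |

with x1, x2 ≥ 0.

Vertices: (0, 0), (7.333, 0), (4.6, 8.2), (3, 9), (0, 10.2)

Evaluate the objective at each vertex of the feasible region:
  z(0, 0) = 0
  z(7.333, 0) = 51.33
  z(4.6, 8.2) = 163.4
  z(3, 9) = 165  ←
  z(0, 10.2) = 163.2
The maximum is at x1 = 3, x2 = 9.

(3, 9)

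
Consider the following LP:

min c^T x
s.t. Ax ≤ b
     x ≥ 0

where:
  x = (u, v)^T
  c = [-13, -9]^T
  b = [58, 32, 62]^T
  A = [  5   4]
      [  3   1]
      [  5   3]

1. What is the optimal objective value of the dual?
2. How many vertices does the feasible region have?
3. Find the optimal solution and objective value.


1. -148
2. 4
3. u = 10, v = 2, z = -148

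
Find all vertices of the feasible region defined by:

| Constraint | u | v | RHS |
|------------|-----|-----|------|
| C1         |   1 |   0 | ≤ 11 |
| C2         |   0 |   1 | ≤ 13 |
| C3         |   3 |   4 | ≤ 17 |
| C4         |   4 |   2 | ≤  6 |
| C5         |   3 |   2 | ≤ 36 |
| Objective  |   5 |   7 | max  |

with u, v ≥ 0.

(0, 0), (1.5, 0), (0, 3)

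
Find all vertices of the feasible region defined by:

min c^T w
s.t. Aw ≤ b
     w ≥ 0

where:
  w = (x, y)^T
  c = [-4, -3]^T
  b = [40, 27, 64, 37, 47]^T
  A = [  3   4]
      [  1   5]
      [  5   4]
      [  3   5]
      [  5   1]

(0, 0), (9.4, 0), (9, 2), (5, 4.4), (0, 5.4)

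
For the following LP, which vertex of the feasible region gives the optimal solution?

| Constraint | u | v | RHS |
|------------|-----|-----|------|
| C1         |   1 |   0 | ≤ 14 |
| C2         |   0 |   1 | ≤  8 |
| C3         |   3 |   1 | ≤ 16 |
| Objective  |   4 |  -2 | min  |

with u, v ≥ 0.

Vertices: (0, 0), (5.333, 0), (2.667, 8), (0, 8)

Evaluate the objective at each vertex of the feasible region:
  z(0, 0) = 0
  z(5.333, 0) = 21.33
  z(2.667, 8) = -5.333
  z(0, 8) = -16  ←
The minimum is at u = 0, v = 8.

(0, 8)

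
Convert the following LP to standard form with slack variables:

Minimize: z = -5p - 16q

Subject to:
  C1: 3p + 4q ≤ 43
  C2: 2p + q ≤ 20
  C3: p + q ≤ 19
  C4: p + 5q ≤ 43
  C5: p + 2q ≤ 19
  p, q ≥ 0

min z = -5p - 16q

s.t.
  3p + 4q + s1 = 43
  2p + q + s2 = 20
  p + q + s3 = 19
  p + 5q + s4 = 43
  p + 2q + s5 = 19
  p, q, s1, s2, s3, s4, s5 ≥ 0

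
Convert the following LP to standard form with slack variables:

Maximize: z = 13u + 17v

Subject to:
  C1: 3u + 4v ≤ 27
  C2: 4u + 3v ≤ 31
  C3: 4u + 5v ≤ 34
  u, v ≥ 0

max z = 13u + 17v

s.t.
  3u + 4v + s1 = 27
  4u + 3v + s2 = 31
  4u + 5v + s3 = 34
  u, v, s1, s2, s3 ≥ 0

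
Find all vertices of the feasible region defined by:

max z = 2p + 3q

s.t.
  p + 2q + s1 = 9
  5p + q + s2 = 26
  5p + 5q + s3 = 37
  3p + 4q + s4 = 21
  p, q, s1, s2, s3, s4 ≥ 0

(0, 0), (5.2, 0), (4.882, 1.588), (3, 3), (0, 4.5)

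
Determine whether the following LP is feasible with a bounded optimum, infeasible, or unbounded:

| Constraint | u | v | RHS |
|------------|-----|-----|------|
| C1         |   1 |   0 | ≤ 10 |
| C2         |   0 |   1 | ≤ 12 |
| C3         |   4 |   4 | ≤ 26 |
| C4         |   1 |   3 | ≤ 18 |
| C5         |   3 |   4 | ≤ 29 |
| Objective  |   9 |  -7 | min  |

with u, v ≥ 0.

Feasible with a bounded optimal solution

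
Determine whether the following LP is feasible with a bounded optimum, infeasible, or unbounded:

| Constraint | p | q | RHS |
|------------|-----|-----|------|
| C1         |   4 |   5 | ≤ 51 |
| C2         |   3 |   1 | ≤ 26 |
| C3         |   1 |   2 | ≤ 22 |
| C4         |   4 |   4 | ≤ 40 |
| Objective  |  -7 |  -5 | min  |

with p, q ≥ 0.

Feasible with a bounded optimal solution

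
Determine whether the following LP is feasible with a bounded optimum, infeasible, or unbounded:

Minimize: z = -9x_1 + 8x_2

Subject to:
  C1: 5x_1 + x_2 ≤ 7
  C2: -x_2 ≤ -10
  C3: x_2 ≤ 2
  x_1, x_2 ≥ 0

Infeasible (no feasible solution exists)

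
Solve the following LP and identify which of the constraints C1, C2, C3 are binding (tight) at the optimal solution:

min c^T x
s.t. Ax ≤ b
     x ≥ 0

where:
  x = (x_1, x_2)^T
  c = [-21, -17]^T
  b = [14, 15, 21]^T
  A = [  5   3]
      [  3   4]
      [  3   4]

At x_1 = 1, x_2 = 3, compute slack b - a·x for each constraint:
  C1: 14 − 14 = 0  (binding)
  C2: 15 − 15 = 0  (binding)
  C3: 21 − 15 = 6  (slack)

Optimal: x_1 = 1, x_2 = 3
Binding: C1, C2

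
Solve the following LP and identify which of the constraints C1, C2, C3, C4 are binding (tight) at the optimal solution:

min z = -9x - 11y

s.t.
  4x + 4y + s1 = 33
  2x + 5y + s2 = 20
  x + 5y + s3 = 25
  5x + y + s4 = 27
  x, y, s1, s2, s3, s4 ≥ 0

At x = 5, y = 2, compute slack b - a·x for each constraint:
  C1: 33 − 28 = 5  (slack)
  C2: 20 − 20 = 0  (binding)
  C3: 25 − 15 = 10  (slack)
  C4: 27 − 27 = 0  (binding)

Optimal: x = 5, y = 2
Binding: C2, C4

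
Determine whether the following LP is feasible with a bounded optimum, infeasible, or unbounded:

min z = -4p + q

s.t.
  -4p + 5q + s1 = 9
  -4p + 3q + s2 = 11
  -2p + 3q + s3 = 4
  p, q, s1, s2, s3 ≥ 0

Unbounded (objective can decrease without bound)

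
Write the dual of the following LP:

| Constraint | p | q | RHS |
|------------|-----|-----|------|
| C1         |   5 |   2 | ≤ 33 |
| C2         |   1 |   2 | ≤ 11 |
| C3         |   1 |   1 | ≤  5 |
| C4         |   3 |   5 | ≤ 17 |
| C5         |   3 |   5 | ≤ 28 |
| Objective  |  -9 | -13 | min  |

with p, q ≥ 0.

Primal min cᵀx s.t. Ax ≤ b, x ≥ 0  →  Dual max −bᵀy s.t. Aᵀy ≥ −c, y ≥ 0.

Maximize: z = -33y1 - 11y2 - 5y3 - 17y4 - 28y5

Subject to:
  5y1 + y2 + y3 + 3y4 + 3y5 ≥ 9
  2y1 + 2y2 + y3 + 5y4 + 5y5 ≥ 13
  y1, y2, y3, y4, y5 ≥ 0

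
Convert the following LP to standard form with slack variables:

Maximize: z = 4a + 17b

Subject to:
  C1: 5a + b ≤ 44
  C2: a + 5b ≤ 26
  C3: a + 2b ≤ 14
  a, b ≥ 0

max z = 4a + 17b

s.t.
  5a + b + s1 = 44
  a + 5b + s2 = 26
  a + 2b + s3 = 14
  a, b, s1, s2, s3 ≥ 0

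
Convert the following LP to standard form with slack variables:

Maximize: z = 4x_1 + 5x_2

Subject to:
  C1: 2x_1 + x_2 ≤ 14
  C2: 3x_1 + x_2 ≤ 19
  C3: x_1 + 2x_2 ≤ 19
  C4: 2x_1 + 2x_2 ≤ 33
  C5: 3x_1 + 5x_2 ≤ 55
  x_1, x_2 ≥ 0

max z = 4x_1 + 5x_2

s.t.
  2x_1 + x_2 + s1 = 14
  3x_1 + x_2 + s2 = 19
  x_1 + 2x_2 + s3 = 19
  2x_1 + 2x_2 + s4 = 33
  3x_1 + 5x_2 + s5 = 55
  x_1, x_2, s1, s2, s3, s4, s5 ≥ 0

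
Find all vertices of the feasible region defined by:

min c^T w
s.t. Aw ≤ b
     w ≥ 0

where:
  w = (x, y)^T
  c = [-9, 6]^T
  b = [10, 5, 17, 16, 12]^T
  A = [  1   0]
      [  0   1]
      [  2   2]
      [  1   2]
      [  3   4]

(0, 0), (4, 0), (0, 3)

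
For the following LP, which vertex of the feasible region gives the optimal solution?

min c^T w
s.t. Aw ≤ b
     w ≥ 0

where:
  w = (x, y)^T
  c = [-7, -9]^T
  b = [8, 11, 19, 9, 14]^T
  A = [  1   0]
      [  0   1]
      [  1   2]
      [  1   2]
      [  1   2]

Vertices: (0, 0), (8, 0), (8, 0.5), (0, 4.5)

Evaluate the objective at each vertex of the feasible region:
  z(0, 0) = 0
  z(8, 0) = -56
  z(8, 0.5) = -60.5  ←
  z(0, 4.5) = -40.5
The minimum is at x = 8, y = 0.5.

(8, 0.5)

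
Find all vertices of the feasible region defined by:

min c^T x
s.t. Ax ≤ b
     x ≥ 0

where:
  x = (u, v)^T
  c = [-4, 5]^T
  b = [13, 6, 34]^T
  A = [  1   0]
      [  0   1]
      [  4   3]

(0, 0), (8.5, 0), (4, 6), (0, 6)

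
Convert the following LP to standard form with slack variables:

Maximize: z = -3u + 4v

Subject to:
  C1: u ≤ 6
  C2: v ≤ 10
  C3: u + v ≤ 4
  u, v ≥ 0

max z = -3u + 4v

s.t.
  u + s1 = 6
  v + s2 = 10
  u + v + s3 = 4
  u, v, s1, s2, s3 ≥ 0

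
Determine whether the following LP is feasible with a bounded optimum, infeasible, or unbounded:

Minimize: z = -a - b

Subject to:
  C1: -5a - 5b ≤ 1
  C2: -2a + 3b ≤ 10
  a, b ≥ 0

Unbounded (objective can decrease without bound)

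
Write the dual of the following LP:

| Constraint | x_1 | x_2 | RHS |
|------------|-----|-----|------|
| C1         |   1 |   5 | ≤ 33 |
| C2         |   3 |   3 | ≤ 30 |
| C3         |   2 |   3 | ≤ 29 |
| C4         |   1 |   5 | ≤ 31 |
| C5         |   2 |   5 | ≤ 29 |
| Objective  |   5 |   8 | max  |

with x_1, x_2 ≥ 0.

Primal max cᵀx s.t. Ax ≤ b, x ≥ 0  →  Dual min bᵀy s.t. Aᵀy ≥ c, y ≥ 0.

Minimize: z = 33y1 + 30y2 + 29y3 + 31y4 + 29y5

Subject to:
  y1 + 3y2 + 2y3 + y4 + 2y5 ≥ 5
  5y1 + 3y2 + 3y3 + 5y4 + 5y5 ≥ 8
  y1, y2, y3, y4, y5 ≥ 0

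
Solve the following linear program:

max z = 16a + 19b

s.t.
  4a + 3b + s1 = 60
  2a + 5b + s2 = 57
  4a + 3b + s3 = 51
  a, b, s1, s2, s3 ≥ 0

Evaluate the objective at each vertex of the feasible region:
  z(0, 0) = 0
  z(12.75, 0) = 204
  z(6, 9) = 267  ←
  z(0, 11.4) = 216.6
The maximum is at a = 6, b = 9.

a = 6, b = 9, z = 267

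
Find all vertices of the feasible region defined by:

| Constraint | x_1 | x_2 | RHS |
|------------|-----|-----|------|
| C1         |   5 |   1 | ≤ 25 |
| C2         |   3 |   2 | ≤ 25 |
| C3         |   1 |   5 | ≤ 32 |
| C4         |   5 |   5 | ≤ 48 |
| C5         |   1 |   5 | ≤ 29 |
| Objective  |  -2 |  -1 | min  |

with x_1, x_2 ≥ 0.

(0, 0), (5, 0), (4, 5), (0, 5.8)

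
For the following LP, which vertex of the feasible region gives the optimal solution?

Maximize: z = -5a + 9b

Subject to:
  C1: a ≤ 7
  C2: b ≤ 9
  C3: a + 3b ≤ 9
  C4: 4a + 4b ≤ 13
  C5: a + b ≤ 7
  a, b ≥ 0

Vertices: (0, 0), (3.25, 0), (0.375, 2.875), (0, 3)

Evaluate the objective at each vertex of the feasible region:
  z(0, 0) = 0
  z(3.25, 0) = -16.25
  z(0.375, 2.875) = 24
  z(0, 3) = 27  ←
The maximum is at a = 0, b = 3.

(0, 3)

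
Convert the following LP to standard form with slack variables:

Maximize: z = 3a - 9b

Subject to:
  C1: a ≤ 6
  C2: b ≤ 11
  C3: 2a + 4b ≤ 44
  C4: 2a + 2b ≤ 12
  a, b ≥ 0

max z = 3a - 9b

s.t.
  a + s1 = 6
  b + s2 = 11
  2a + 4b + s3 = 44
  2a + 2b + s4 = 12
  a, b, s1, s2, s3, s4 ≥ 0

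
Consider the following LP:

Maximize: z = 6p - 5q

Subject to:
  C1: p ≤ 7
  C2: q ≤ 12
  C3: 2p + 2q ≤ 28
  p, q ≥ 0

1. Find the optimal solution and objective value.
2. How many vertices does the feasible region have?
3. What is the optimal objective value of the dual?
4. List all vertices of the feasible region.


1. p = 7, q = 0, z = 42
2. 5
3. 42
4. (0, 0), (7, 0), (7, 7), (2, 12), (0, 12)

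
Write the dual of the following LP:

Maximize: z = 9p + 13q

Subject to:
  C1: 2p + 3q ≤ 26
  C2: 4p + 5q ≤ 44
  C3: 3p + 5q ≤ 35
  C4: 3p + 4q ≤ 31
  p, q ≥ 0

Primal max cᵀx s.t. Ax ≤ b, x ≥ 0  →  Dual min bᵀy s.t. Aᵀy ≥ c, y ≥ 0.

Minimize: z = 26y1 + 44y2 + 35y3 + 31y4

Subject to:
  2y1 + 4y2 + 3y3 + 3y4 ≥ 9
  3y1 + 5y2 + 5y3 + 4y4 ≥ 13
  y1, y2, y3, y4 ≥ 0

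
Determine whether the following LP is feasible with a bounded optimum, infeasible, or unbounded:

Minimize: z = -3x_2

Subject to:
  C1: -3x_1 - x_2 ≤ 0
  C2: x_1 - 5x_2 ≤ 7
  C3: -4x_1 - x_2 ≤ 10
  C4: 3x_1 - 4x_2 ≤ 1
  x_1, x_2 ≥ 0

Unbounded (objective can decrease without bound)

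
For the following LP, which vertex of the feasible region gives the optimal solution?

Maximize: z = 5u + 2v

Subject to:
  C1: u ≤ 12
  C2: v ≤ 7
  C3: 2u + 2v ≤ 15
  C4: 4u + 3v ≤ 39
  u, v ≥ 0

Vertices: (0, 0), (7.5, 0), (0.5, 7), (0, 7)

Evaluate the objective at each vertex of the feasible region:
  z(0, 0) = 0
  z(7.5, 0) = 37.5  ←
  z(0.5, 7) = 16.5
  z(0, 7) = 14
The maximum is at u = 7.5, v = 0.

(7.5, 0)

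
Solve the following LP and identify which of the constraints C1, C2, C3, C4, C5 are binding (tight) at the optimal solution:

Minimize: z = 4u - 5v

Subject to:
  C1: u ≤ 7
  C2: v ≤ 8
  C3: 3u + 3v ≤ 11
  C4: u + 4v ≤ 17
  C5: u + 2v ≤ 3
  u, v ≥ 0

At u = 0, v = 1.5, compute slack b - a·x for each constraint:
  C1: 7 − 0 = 7  (slack)
  C2: 8 − 1.5 = 6.5  (slack)
  C3: 11 − 4.5 = 6.5  (slack)
  C4: 17 − 6 = 11  (slack)
  C5: 3 − 3 = 0  (binding)

Optimal: u = 0, v = 1.5
Binding: C5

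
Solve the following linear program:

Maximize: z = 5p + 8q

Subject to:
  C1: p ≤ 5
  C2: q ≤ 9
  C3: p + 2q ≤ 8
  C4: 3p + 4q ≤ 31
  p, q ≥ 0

Evaluate the objective at each vertex of the feasible region:
  z(0, 0) = 0
  z(5, 0) = 25
  z(5, 1.5) = 37  ←
  z(0, 4) = 32
The maximum is at p = 5, q = 1.5.

p = 5, q = 1.5, z = 37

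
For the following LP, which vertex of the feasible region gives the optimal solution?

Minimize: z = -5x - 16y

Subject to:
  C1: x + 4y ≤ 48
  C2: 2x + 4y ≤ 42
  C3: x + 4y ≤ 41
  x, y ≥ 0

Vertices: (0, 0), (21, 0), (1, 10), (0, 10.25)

Evaluate the objective at each vertex of the feasible region:
  z(0, 0) = 0
  z(21, 0) = -105
  z(1, 10) = -165  ←
  z(0, 10.25) = -164
The minimum is at x = 1, y = 10.

(1, 10)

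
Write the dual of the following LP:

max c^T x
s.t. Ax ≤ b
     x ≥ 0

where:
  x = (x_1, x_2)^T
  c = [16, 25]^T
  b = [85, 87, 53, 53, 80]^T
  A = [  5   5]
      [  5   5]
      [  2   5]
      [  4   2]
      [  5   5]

Primal max cᵀx s.t. Ax ≤ b, x ≥ 0  →  Dual min bᵀy s.t. Aᵀy ≥ c, y ≥ 0.

Minimize: z = 85y1 + 87y2 + 53y3 + 53y4 + 80y5

Subject to:
  5y1 + 5y2 + 2y3 + 4y4 + 5y5 ≥ 16
  5y1 + 5y2 + 5y3 + 2y4 + 5y5 ≥ 25
  y1, y2, y3, y4, y5 ≥ 0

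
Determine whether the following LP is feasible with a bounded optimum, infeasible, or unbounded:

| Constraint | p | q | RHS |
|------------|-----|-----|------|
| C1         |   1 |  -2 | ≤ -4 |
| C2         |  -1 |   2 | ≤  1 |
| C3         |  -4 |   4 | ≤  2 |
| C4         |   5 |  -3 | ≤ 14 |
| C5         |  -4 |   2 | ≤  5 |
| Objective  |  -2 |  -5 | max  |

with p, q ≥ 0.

Infeasible (no feasible solution exists)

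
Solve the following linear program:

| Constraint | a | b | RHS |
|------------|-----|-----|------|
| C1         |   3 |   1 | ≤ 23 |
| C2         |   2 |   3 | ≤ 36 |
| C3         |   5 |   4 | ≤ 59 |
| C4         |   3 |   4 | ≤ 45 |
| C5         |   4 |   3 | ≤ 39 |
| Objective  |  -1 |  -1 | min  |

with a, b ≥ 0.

Evaluate the objective at each vertex of the feasible region:
  z(0, 0) = 0
  z(7.667, 0) = -7.667
  z(6, 5) = -11
  z(3, 9) = -12  ←
  z(0, 11.25) = -11.25
The minimum is at a = 3, b = 9.

a = 3, b = 9, z = -12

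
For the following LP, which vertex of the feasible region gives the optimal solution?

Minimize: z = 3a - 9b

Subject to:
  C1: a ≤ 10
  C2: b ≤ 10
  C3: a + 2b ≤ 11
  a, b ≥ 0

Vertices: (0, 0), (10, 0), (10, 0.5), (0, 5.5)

Evaluate the objective at each vertex of the feasible region:
  z(0, 0) = 0
  z(10, 0) = 30
  z(10, 0.5) = 25.5
  z(0, 5.5) = -49.5  ←
The minimum is at a = 0, b = 5.5.

(0, 5.5)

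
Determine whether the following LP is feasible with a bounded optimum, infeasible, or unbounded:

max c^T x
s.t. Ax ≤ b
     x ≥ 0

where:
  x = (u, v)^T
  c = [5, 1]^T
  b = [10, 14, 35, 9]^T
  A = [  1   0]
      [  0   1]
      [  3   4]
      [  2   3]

Feasible with a bounded optimal solution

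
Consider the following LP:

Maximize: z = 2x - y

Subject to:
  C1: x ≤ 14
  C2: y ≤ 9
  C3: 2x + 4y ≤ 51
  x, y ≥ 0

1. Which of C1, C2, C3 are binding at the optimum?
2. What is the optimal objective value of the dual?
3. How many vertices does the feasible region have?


1. C1
2. 28
3. 5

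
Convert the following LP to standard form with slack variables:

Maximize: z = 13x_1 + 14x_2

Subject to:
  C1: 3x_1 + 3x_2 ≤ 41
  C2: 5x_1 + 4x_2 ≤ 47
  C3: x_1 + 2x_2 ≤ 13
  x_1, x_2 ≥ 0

max z = 13x_1 + 14x_2

s.t.
  3x_1 + 3x_2 + s1 = 41
  5x_1 + 4x_2 + s2 = 47
  x_1 + 2x_2 + s3 = 13
  x_1, x_2, s1, s2, s3 ≥ 0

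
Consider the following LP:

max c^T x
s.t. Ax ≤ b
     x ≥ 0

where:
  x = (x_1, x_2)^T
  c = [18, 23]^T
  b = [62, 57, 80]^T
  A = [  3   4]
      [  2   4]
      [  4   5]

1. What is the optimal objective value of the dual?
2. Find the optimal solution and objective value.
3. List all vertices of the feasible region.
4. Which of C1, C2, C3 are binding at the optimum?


1. 364
2. x_1 = 10, x_2 = 8, z = 364
3. (0, 0), (20, 0), (10, 8), (5, 11.75), (0, 14.25)
4. C1, C3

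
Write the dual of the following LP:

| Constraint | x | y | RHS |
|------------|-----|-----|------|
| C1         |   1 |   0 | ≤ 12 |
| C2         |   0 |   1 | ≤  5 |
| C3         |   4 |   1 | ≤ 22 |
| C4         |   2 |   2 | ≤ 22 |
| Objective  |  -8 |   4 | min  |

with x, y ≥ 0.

Primal min cᵀx s.t. Ax ≤ b, x ≥ 0  →  Dual max −bᵀy s.t. Aᵀy ≥ −c, y ≥ 0.

Maximize: z = -12y1 - 5y2 - 22y3 - 22y4

Subject to:
  y1 + 4y3 + 2y4 ≥ 8
  y2 + y3 + 2y4 ≥ -4
  y1, y2, y3, y4 ≥ 0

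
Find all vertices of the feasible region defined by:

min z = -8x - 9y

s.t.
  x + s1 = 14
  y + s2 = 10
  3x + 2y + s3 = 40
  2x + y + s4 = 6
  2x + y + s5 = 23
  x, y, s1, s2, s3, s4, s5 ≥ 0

(0, 0), (3, 0), (0, 6)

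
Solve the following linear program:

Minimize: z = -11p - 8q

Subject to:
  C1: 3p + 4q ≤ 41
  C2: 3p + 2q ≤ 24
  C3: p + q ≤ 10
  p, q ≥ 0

Evaluate the objective at each vertex of the feasible region:
  z(0, 0) = 0
  z(8, 0) = -88
  z(4, 6) = -92  ←
  z(0, 10) = -80
The minimum is at p = 4, q = 6.

p = 4, q = 6, z = -92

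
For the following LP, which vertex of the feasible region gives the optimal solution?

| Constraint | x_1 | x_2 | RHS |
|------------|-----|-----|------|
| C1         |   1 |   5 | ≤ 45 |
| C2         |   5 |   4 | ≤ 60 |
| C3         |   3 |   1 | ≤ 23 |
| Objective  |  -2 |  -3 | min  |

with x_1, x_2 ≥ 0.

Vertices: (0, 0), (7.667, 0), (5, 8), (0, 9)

Evaluate the objective at each vertex of the feasible region:
  z(0, 0) = 0
  z(7.667, 0) = -15.33
  z(5, 8) = -34  ←
  z(0, 9) = -27
The minimum is at x_1 = 5, x_2 = 8.

(5, 8)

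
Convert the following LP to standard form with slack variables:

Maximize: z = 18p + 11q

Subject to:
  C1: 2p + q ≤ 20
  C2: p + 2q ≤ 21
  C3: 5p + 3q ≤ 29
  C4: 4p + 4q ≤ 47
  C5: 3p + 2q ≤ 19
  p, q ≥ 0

max z = 18p + 11q

s.t.
  2p + q + s1 = 20
  p + 2q + s2 = 21
  5p + 3q + s3 = 29
  4p + 4q + s4 = 47
  3p + 2q + s5 = 19
  p, q, s1, s2, s3, s4, s5 ≥ 0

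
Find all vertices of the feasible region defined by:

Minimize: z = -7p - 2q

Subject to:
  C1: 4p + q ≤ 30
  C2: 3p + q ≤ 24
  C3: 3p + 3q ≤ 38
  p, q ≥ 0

(0, 0), (7.5, 0), (6, 6), (5.667, 7), (0, 12.67)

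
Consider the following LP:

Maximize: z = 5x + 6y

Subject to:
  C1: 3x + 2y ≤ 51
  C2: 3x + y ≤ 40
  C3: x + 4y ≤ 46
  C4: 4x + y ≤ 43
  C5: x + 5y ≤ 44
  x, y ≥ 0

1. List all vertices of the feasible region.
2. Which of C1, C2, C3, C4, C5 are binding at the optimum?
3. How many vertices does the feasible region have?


1. (0, 0), (10.75, 0), (9, 7), (0, 8.8)
2. C4, C5
3. 4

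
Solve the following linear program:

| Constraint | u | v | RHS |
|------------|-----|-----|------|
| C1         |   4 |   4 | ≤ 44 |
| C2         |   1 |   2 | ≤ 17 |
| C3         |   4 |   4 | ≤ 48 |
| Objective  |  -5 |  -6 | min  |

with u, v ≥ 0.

Evaluate the objective at each vertex of the feasible region:
  z(0, 0) = 0
  z(11, 0) = -55
  z(5, 6) = -61  ←
  z(0, 8.5) = -51
The minimum is at u = 5, v = 6.

u = 5, v = 6, z = -61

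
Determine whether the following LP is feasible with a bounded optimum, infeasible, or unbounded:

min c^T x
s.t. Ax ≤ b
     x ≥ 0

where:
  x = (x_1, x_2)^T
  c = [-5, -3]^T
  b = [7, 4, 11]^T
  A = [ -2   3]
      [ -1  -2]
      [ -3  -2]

Unbounded (objective can decrease without bound)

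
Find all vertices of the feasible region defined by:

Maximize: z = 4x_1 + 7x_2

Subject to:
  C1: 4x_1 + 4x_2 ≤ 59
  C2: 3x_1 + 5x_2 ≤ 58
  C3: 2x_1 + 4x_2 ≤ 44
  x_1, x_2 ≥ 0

(0, 0), (14.75, 0), (7.875, 6.875), (6, 8), (0, 11)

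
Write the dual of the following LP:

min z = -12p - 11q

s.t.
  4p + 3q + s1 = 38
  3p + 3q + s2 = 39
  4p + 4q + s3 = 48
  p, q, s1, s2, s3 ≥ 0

Primal min cᵀx s.t. Ax ≤ b, x ≥ 0  →  Dual max −bᵀy s.t. Aᵀy ≥ −c, y ≥ 0.

Maximize: z = -38y1 - 39y2 - 48y3

Subject to:
  4y1 + 3y2 + 4y3 ≥ 12
  3y1 + 3y2 + 4y3 ≥ 11
  y1, y2, y3 ≥ 0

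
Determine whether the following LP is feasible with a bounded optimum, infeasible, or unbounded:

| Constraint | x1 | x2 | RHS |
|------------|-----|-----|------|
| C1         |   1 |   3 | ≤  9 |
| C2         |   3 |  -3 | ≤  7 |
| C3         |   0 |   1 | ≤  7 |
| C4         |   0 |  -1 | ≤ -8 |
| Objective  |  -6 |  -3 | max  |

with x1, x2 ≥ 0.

Infeasible (no feasible solution exists)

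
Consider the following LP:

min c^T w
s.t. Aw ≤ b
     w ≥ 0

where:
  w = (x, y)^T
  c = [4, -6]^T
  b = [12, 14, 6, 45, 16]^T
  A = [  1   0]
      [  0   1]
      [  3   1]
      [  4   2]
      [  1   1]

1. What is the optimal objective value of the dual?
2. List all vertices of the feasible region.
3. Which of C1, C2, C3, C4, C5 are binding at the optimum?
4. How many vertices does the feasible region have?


1. -36
2. (0, 0), (2, 0), (0, 6)
3. C3
4. 3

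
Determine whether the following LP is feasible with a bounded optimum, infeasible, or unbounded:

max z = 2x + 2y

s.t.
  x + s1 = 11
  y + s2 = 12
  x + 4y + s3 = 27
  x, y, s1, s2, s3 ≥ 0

Feasible with a bounded optimal solution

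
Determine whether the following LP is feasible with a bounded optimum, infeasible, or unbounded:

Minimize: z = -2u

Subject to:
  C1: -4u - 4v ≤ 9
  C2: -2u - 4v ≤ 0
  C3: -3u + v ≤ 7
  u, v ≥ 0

Unbounded (objective can decrease without bound)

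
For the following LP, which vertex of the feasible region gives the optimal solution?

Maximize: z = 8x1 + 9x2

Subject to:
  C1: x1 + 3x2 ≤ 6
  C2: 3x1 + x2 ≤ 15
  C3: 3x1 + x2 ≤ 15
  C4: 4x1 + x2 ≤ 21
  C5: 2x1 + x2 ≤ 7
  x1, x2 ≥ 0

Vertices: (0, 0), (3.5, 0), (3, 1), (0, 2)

Evaluate the objective at each vertex of the feasible region:
  z(0, 0) = 0
  z(3.5, 0) = 28
  z(3, 1) = 33  ←
  z(0, 2) = 18
The maximum is at x1 = 3, x2 = 1.

(3, 1)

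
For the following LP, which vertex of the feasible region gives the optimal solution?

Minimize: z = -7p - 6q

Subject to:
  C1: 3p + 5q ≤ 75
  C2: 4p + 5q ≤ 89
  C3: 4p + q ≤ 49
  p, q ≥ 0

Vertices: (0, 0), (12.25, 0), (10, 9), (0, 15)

Evaluate the objective at each vertex of the feasible region:
  z(0, 0) = 0
  z(12.25, 0) = -85.75
  z(10, 9) = -124  ←
  z(0, 15) = -90
The minimum is at p = 10, q = 9.

(10, 9)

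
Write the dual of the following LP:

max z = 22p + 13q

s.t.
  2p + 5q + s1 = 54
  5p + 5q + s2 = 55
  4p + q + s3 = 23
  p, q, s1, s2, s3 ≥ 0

Primal max cᵀx s.t. Ax ≤ b, x ≥ 0  →  Dual min bᵀy s.t. Aᵀy ≥ c, y ≥ 0.

Minimize: z = 54y1 + 55y2 + 23y3

Subject to:
  2y1 + 5y2 + 4y3 ≥ 22
  5y1 + 5y2 + y3 ≥ 13
  y1, y2, y3 ≥ 0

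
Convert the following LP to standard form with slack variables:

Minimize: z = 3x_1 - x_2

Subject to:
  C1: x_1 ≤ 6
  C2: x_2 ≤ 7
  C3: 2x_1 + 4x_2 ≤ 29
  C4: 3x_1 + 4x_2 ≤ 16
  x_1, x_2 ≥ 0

min z = 3x_1 - x_2

s.t.
  x_1 + s1 = 6
  x_2 + s2 = 7
  2x_1 + 4x_2 + s3 = 29
  3x_1 + 4x_2 + s4 = 16
  x_1, x_2, s1, s2, s3, s4 ≥ 0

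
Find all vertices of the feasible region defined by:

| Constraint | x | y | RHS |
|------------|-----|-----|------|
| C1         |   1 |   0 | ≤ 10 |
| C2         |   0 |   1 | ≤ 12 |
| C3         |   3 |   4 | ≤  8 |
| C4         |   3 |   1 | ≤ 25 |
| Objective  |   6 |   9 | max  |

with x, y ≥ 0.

(0, 0), (2.667, 0), (0, 2)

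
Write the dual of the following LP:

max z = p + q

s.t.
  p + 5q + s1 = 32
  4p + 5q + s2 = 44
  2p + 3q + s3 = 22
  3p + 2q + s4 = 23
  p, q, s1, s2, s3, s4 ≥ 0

Primal max cᵀx s.t. Ax ≤ b, x ≥ 0  →  Dual min bᵀy s.t. Aᵀy ≥ c, y ≥ 0.

Minimize: z = 32y1 + 44y2 + 22y3 + 23y4

Subject to:
  y1 + 4y2 + 2y3 + 3y4 ≥ 1
  5y1 + 5y2 + 3y3 + 2y4 ≥ 1
  y1, y2, y3, y4 ≥ 0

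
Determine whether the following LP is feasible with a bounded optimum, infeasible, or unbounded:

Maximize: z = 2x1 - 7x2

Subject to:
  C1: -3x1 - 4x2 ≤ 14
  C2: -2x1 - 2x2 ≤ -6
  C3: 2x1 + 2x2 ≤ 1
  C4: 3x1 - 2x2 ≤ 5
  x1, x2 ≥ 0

Infeasible (no feasible solution exists)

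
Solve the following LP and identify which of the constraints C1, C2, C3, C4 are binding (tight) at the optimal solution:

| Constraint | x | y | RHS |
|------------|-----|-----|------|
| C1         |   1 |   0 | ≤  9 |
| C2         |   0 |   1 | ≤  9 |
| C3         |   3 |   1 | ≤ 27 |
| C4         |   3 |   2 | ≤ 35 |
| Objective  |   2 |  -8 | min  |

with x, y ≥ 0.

At x = 0, y = 9, compute slack b - a·x for each constraint:
  C1: 9 − 0 = 9  (slack)
  C2: 9 − 9 = 0  (binding)
  C3: 27 − 9 = 18  (slack)
  C4: 35 − 18 = 17  (slack)

Optimal: x = 0, y = 9
Binding: C2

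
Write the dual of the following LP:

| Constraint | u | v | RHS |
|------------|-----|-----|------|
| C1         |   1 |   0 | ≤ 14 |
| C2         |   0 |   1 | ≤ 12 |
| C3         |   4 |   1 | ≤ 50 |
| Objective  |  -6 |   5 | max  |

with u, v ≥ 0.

Primal max cᵀx s.t. Ax ≤ b, x ≥ 0  →  Dual min bᵀy s.t. Aᵀy ≥ c, y ≥ 0.

Minimize: z = 14y1 + 12y2 + 50y3

Subject to:
  y1 + 4y3 ≥ -6
  y2 + y3 ≥ 5
  y1, y2, y3 ≥ 0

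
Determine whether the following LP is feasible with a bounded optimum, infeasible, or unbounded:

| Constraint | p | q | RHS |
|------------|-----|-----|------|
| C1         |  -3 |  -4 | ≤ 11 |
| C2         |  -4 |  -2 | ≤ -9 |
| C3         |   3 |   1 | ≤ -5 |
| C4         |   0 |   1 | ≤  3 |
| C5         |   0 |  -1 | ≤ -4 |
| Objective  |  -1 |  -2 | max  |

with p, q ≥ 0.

Infeasible (no feasible solution exists)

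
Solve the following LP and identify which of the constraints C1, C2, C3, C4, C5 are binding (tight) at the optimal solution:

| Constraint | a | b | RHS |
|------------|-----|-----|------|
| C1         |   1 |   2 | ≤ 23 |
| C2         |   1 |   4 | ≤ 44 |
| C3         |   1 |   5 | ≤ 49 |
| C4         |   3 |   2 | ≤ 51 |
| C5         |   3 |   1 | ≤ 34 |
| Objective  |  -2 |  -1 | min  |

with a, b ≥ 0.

At a = 9, b = 7, compute slack b - a·x for each constraint:
  C1: 23 − 23 = 0  (binding)
  C2: 44 − 37 = 7  (slack)
  C3: 49 − 44 = 5  (slack)
  C4: 51 − 41 = 10  (slack)
  C5: 34 − 34 = 0  (binding)

Optimal: a = 9, b = 7
Binding: C1, C5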